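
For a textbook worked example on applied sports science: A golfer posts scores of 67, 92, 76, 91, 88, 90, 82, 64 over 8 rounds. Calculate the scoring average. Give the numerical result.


Average = sum / n
Sum = 650
Average = 650 / 8 = 81.25

81.25


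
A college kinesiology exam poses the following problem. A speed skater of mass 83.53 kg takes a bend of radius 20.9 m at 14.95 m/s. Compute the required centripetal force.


Fc = m * v^2 / r
v^2 = 14.95^2 = 223.5025
Fc = 83.53 * 223.5025 / 20.9
Fc = 18669.1638 / 20.9 = 893.2614 N

893.2614 N


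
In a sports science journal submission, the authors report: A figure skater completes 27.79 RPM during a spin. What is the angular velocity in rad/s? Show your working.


omega = RPM * 2 * pi / 60
omega = 27.79 * 2 * 3.14159 / 60
omega = 174.6097 / 60 = 2.9102 rad/s

2.9102 rad/s


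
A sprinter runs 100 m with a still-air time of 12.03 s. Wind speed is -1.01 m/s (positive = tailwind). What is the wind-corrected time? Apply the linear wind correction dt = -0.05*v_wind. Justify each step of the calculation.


dt = -0.05 * v_wind = -0.05 * -1.01 = 0.0505 s
t_corrected = t_still + dt = 12.03 + (0.0505)
t_corrected = 12.0805 s

12.0805 s


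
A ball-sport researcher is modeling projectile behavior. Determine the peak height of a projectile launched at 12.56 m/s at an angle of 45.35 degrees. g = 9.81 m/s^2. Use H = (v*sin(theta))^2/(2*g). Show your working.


H = (v*sin(theta))^2 / (2*g)
vy = v*sin(theta) = 12.56 * sin(45.35 deg) = 8.9353 m/s
H = vy^2 / (2*g) = 79.8404 / (2*9.81)
H = 79.8404 / 19.62 = 4.0693 m

4.0693 m


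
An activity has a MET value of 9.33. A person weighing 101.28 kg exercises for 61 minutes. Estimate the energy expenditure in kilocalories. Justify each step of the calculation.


kcal = MET * mass * time_hr
Convert time: 61 min = 1.0167 hr
kcal = 9.33 * 101.28 * 1.0167
kcal = 960.6914 kcal

960.6914 kcal


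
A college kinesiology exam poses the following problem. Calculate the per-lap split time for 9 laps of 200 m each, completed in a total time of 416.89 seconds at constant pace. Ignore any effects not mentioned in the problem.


Split time = total_time / n_laps = 416.89 / 9
Split time = 46.3211 s per lap

46.3211 s


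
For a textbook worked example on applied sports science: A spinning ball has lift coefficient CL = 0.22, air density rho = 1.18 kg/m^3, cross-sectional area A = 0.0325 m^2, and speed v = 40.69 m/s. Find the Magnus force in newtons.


FM = 0.5 * CL * rho * A * v^2
FM = 0.5 * 0.22 * 1.18 * 0.0325 * 40.69^2
v^2 = 1655.6761
FM = 0.5 * 0.22 * 1.18 * 0.0325 * 1655.6761 = 6.9845 N

6.9845 N


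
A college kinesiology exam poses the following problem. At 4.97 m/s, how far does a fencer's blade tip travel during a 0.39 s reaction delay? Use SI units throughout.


d = v * t
d = 4.97 * 0.39
d = 1.9383 m

1.9383 m


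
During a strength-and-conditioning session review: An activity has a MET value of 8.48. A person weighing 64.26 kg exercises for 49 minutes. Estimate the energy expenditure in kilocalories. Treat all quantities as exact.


kcal = MET * mass * time_hr
Convert time: 49 min = 0.8167 hr
kcal = 8.48 * 64.26 * 0.8167
kcal = 445.0219 kcal

445.0219 kcal


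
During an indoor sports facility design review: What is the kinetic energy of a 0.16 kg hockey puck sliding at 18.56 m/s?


KE = 0.5 * m * v^2
KE = 0.5 * 0.16 * 18.56^2
KE = 0.5 * 0.16 * 344.4736 = 27.5579 J

27.5579 J


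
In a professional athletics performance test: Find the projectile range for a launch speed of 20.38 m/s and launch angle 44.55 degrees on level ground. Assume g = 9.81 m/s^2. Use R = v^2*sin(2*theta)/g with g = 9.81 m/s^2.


R = v^2 * sin(2*theta) / g
Convert angle to radians: theta = 44.55 deg = 0.7775 rad
sin(2*theta) = sin(1.5551) = 0.9999
R = 20.38^2 * 0.9999 / 9.81
R = 415.3444 * 0.9999 / 9.81 = 42.3337 m

42.3337 m


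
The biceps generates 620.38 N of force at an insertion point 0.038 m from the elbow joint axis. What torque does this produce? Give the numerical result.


tau = F * d
tau = 620.38 * 0.038
tau = 23.5744 N*m

23.5744 N*m


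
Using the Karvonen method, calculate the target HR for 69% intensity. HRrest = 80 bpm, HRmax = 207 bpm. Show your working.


Target = HRrest + pct*(HRmax - HRrest)
Heart rate reserve = HRmax - HRrest = 207 - 80 = 127 bpm
Fraction = 69% = 0.69
Target = 80 + 0.69 * 127
Target = 80 + 87.63 = 167.63 bpm

167.63 bpm


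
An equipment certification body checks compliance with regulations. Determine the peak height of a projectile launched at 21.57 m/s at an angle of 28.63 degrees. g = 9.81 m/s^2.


H = (v*sin(theta))^2 / (2*g)
vy = v*sin(theta) = 21.57 * sin(28.63 deg) = 10.3353 m/s
H = vy^2 / (2*g) = 106.8184 / (2*9.81)
H = 106.8184 / 19.62 = 5.4444 m

5.4444 m


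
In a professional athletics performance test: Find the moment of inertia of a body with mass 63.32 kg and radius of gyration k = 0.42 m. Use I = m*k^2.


I = m * k^2
I = 63.32 * 0.42^2
I = 63.32 * 0.1764 = 11.1696 kg*m^2

11.1696 kg*m^2


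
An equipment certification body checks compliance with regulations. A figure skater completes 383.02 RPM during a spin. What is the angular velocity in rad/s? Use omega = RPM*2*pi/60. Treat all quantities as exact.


omega = RPM * 2 * pi / 60
omega = 383.02 * 2 * 3.14159 / 60
omega = 2406.5856 / 60 = 40.1098 rad/s

40.1098 rad/s


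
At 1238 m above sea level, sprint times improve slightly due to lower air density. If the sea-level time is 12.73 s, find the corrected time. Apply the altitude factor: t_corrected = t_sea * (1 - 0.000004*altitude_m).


Correction factor = 1 - 0.000004 * 1238 = 0.995048
t_corrected = t_sea * factor = 12.73 * 0.995048
t_corrected = 12.667 s

12.667 s


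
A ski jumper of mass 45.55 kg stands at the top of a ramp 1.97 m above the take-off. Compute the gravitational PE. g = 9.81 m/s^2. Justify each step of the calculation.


PE = m * g * h
PE = 45.55 * 9.81 * 1.97
PE = 446.8455 * 1.97 = 880.2856 J

880.2856 J


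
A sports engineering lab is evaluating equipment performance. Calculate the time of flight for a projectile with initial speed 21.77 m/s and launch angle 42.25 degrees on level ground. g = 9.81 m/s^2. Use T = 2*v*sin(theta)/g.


T = 2*v*sin(theta)/g
sin(theta) = sin(42.25 deg) = 0.6724
T = 2*21.77*0.6724 / 9.81
T = 29.2749 / 9.81 = 2.9842 s

2.9842 s


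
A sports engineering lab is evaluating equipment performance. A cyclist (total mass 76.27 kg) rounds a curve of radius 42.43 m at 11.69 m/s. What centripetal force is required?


Fc = m * v^2 / r
v^2 = 11.69^2 = 136.6561
Fc = 76.27 * 136.6561 / 42.43
Fc = 10422.7607 / 42.43 = 245.646 N

245.646 N


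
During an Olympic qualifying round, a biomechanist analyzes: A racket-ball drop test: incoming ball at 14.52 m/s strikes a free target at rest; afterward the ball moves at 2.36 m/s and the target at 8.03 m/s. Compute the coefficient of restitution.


e = (v2_after - v1_after) / (v1_before - v2_before)
Numerator = 8.03 - 2.36 = 5.67
Denominator = 14.52 - 0 = 14.52
e = 5.67 / 14.52 = 0.3905

0.3905


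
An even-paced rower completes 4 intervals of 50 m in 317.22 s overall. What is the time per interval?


Split time = total_time / n_laps = 317.22 / 4
Split time = 79.305 s per lap

79.305 s


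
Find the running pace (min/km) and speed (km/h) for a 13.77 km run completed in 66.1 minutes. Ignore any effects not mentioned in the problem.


Pace = time / distance = 66.1 min / 13.77 km = 4.8003 min/km
Speed = distance / time_in_hours = 13.77 / 1.1017 hr
Speed = 12.4992 km/h

4.8003 min/km, 12.4992 km/h


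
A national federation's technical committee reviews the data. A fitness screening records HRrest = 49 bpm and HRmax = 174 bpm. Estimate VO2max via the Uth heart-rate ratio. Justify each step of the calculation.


VO2max = 15.3 * HRmax / HRrest
VO2max = 15.3 * 174 / 49
VO2max = 2662.2 / 49 = 54.3306 mL/kg/min

54.3306 mL/kg/min


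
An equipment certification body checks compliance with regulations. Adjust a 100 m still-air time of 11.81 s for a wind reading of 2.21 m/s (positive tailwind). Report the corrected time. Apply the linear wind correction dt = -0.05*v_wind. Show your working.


dt = -0.05 * v_wind = -0.05 * 2.21 = -0.1105 s
t_corrected = t_still + dt = 11.81 + (-0.1105)
t_corrected = 11.6995 s

11.6995 s


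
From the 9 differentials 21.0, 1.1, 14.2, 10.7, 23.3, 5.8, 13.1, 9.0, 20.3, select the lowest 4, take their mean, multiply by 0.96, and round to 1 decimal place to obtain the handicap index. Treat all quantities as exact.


All differentials: 21.0, 1.1, 14.2, 10.7, 23.3, 5.8, 13.1, 9.0, 20.3
Sorted: 1.1, 5.8, 9.0, 10.7, 13.1, 14.2, 20.3, 21.0, 23.3
Best 4: 1.1, 5.8, 9.0, 10.7
Average of best = 26.6 / 4 = 6.65
Raw index = 6.65 * 0.96 = 6.384
Handicap index = round(6.384, 1) = 6.4

6.4


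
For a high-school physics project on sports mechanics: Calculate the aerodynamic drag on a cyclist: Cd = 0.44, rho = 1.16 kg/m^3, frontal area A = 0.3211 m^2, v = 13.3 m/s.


Fd = 0.5 * Cd * rho * A * v^2
Fd = 0.5 * 0.44 * 1.16 * 0.3211 * 13.3^2
v^2 = 176.89
Fd = 0.5 * 0.44 * 1.16 * 0.3211 * 176.89 = 14.4952 N

14.4952 N


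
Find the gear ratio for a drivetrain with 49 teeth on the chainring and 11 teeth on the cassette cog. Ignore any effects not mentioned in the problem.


GR = front_teeth / rear_teeth
GR = 49 / 11
GR = 4.4545

4.4545


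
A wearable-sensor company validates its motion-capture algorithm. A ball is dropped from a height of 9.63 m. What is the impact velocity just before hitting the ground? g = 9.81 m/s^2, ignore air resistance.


v = sqrt(2 * g * h)
v = sqrt(2 * 9.81 * 9.63)
v = sqrt(188.9406) = 13.7456 m/s

13.7456 m/s


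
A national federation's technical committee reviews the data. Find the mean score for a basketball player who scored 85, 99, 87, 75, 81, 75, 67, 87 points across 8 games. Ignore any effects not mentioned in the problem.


Average = sum / n
Sum = 656
Average = 656 / 8 = 82

82


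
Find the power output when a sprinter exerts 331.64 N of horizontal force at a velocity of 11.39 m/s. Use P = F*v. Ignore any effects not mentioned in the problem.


P = F * v
P = 331.64 * 11.39
P = 3777.3796 W

3777.3796 W


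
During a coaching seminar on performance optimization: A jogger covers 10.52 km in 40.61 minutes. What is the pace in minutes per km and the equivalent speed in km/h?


Pace = time / distance = 40.61 min / 10.52 km = 3.8603 min/km
Speed = distance / time_in_hours = 10.52 / 0.6768 hr
Speed = 15.543 km/h

3.8603 min/km, 15.543 km/h


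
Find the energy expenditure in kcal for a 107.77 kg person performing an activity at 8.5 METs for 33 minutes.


kcal = MET * mass * time_hr
Convert time: 33 min = 0.55 hr
kcal = 8.5 * 107.77 * 0.55
kcal = 503.8247 kcal

503.8247 kcal


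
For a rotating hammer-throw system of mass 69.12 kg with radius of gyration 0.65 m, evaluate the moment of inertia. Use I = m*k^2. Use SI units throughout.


I = m * k^2
I = 69.12 * 0.65^2
I = 69.12 * 0.4225 = 29.2032 kg*m^2

29.2032 kg*m^2


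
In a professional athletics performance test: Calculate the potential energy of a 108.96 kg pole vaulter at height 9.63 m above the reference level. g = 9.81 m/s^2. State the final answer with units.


PE = m * g * h
PE = 108.96 * 9.81 * 9.63
PE = 1068.8976 * 9.63 = 10293.4839 J

10293.4839 J


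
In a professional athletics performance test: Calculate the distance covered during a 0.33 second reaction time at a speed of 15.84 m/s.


d = v * t
d = 15.84 * 0.33
d = 5.2272 m

5.2272 m


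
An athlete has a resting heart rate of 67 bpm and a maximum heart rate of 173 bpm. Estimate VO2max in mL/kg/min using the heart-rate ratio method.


VO2max = 15.3 * HRmax / HRrest
VO2max = 15.3 * 173 / 67
VO2max = 2646.9 / 67 = 39.506 mL/kg/min

39.506 mL/kg/min


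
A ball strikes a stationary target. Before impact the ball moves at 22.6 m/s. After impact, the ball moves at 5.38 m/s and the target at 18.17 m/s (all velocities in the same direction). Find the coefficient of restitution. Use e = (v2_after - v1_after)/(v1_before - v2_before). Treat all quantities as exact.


e = (v2_after - v1_after) / (v1_before - v2_before)
Numerator = 18.17 - 5.38 = 12.79
Denominator = 22.6 - 0 = 22.6
e = 12.79 / 22.6 = 0.5659

0.5659


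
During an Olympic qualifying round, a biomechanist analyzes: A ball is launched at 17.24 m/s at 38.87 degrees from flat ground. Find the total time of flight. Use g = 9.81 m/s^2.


T = 2*v*sin(theta)/g
sin(theta) = sin(38.87 deg) = 0.6276
T = 2*17.24*0.6276 / 9.81
T = 21.6381 / 9.81 = 2.2057 s

2.2057 s


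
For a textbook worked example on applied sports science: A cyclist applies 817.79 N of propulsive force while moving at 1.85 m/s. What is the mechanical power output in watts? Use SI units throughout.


P = F * v
P = 817.79 * 1.85
P = 1512.9115 W

1512.9115 W


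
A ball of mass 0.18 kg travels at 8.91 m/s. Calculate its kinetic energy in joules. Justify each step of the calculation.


KE = 0.5 * m * v^2
KE = 0.5 * 0.18 * 8.91^2
KE = 0.5 * 0.18 * 79.3881 = 7.1449 J

7.1449 J


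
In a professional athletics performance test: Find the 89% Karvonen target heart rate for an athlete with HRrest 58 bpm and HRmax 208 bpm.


Target = HRrest + pct*(HRmax - HRrest)
Heart rate reserve = HRmax - HRrest = 208 - 58 = 150 bpm
Fraction = 89% = 0.89
Target = 58 + 0.89 * 150
Target = 58 + 133.5 = 191.5 bpm

191.5 bpm


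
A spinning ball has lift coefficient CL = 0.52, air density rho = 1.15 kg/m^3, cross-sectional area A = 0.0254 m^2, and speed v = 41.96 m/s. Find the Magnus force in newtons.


FM = 0.5 * CL * rho * A * v^2
FM = 0.5 * 0.52 * 1.15 * 0.0254 * 41.96^2
v^2 = 1760.6416
FM = 0.5 * 0.52 * 1.15 * 0.0254 * 1760.6416 = 13.3714 N

13.3714 N


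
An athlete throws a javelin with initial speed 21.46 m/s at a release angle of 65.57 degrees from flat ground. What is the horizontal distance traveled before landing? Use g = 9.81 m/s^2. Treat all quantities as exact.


R = v^2 * sin(2*theta) / g
Convert angle to radians: theta = 65.57 deg = 1.1444 rad
sin(2*theta) = sin(2.2888) = 0.7531
R = 21.46^2 * 0.7531 / 9.81
R = 460.5316 * 0.7531 / 9.81 = 35.3546 m

35.3546 m


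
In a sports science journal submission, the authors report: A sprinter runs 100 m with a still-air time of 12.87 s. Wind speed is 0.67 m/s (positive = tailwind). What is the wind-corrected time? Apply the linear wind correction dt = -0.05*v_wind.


dt = -0.05 * v_wind = -0.05 * 0.67 = -0.0335 s
t_corrected = t_still + dt = 12.87 + (-0.0335)
t_corrected = 12.8365 s

12.8365 s


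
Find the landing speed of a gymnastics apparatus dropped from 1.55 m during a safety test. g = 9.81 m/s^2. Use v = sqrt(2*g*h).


v = sqrt(2 * g * h)
v = sqrt(2 * 9.81 * 1.55)
v = sqrt(30.411) = 5.5146 m/s

5.5146 m/s


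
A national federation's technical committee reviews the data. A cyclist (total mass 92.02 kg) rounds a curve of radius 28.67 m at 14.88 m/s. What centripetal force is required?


Fc = m * v^2 / r
v^2 = 14.88^2 = 221.4144
Fc = 92.02 * 221.4144 / 28.67
Fc = 20374.5531 / 28.67 = 710.6576 N

710.6576 N


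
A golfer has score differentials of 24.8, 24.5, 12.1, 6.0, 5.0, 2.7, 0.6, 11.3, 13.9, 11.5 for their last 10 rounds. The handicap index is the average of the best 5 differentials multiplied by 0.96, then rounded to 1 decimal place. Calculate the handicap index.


All differentials: 24.8, 24.5, 12.1, 6.0, 5.0, 2.7, 0.6, 11.3, 13.9, 11.5
Sorted: 0.6, 2.7, 5.0, 6.0, 11.3, 11.5, 12.1, 13.9, 24.5, 24.8
Best 5: 0.6, 2.7, 5.0, 6.0, 11.3
Average of best = 25.6 / 5 = 5.12
Raw index = 5.12 * 0.96 = 4.9152
Handicap index = round(4.9152, 1) = 4.9

4.9


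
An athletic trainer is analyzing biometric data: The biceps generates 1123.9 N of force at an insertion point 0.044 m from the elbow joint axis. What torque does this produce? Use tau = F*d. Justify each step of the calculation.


tau = F * d
tau = 1123.9 * 0.044
tau = 49.4516 N*m

49.4516 N*m


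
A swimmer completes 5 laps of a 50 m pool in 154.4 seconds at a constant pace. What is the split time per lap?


Split time = total_time / n_laps = 154.4 / 5
Split time = 30.88 s per lap

30.88 s


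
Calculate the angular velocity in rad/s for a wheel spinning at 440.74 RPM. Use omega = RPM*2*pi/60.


omega = RPM * 2 * pi / 60
omega = 440.74 * 2 * 3.14159 / 60
omega = 2769.2511 / 60 = 46.1542 rad/s

46.1542 rad/s


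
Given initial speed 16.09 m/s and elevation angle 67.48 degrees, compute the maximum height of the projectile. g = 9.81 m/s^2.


H = (v*sin(theta))^2 / (2*g)
vy = v*sin(theta) = 16.09 * sin(67.48 deg) = 14.8631 m/s
H = vy^2 / (2*g) = 220.9109 / (2*9.81)
H = 220.9109 / 19.62 = 11.2595 m

11.2595 m


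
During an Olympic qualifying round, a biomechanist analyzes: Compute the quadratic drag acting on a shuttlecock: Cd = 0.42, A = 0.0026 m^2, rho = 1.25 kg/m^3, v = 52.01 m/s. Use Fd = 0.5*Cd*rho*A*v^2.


Fd = 0.5 * Cd * rho * A * v^2
Fd = 0.5 * 0.42 * 1.25 * 0.0026 * 52.01^2
v^2 = 2705.0401
Fd = 0.5 * 0.42 * 1.25 * 0.0026 * 2705.0401 = 1.8462 N

1.8462 N


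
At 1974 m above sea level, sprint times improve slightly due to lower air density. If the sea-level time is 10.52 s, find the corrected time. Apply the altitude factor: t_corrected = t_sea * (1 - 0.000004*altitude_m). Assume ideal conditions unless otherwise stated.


Correction factor = 1 - 0.000004 * 1974 = 0.992104
t_corrected = t_sea * factor = 10.52 * 0.992104
t_corrected = 10.4369 s

10.4369 s


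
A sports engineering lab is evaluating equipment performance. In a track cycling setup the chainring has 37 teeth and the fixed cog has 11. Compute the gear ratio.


GR = front_teeth / rear_teeth
GR = 37 / 11
GR = 3.3636

3.3636


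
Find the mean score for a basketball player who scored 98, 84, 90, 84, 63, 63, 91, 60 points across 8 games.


Average = sum / n
Sum = 633
Average = 633 / 8 = 79.125

79.125


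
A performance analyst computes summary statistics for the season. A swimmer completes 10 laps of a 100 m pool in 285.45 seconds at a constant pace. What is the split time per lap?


Split time = total_time / n_laps = 285.45 / 10
Split time = 28.545 s per lap

28.545 s


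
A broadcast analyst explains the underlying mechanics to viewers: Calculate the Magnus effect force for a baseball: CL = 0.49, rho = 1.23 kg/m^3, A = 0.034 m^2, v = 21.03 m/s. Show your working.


FM = 0.5 * CL * rho * A * v^2
FM = 0.5 * 0.49 * 1.23 * 0.034 * 21.03^2
v^2 = 442.2609
FM = 0.5 * 0.49 * 1.23 * 0.034 * 442.2609 = 4.5314 N

4.5314 N


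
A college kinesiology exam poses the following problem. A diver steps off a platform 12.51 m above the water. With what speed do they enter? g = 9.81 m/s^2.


v = sqrt(2 * g * h)
v = sqrt(2 * 9.81 * 12.51)
v = sqrt(245.4462) = 15.6667 m/s

15.6667 m/s


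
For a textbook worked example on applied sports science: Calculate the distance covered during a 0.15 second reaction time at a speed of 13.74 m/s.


d = v * t
d = 13.74 * 0.15
d = 2.061 m

2.061 m


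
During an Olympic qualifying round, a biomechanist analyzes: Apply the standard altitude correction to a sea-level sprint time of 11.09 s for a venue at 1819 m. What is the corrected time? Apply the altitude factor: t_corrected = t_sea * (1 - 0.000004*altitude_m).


Correction factor = 1 - 0.000004 * 1819 = 0.992724
t_corrected = t_sea * factor = 11.09 * 0.992724
t_corrected = 11.0093 s

11.0093 s


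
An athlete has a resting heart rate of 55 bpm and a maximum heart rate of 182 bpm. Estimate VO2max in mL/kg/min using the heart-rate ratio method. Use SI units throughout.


VO2max = 15.3 * HRmax / HRrest
VO2max = 15.3 * 182 / 55
VO2max = 2784.6 / 55 = 50.6291 mL/kg/min

50.6291 mL/kg/min


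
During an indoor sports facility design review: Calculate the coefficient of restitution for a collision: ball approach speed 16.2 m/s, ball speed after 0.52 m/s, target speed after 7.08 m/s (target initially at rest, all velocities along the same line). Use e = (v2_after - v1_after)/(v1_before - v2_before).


e = (v2_after - v1_after) / (v1_before - v2_before)
Numerator = 7.08 - 0.52 = 6.56
Denominator = 16.2 - 0 = 16.2
e = 6.56 / 16.2 = 0.4049

0.4049


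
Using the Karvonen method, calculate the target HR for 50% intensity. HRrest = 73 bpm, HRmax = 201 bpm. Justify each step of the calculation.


Target = HRrest + pct*(HRmax - HRrest)
Heart rate reserve = HRmax - HRrest = 201 - 73 = 128 bpm
Fraction = 50% = 0.5
Target = 73 + 0.5 * 128
Target = 73 + 64 = 137 bpm

137 bpm


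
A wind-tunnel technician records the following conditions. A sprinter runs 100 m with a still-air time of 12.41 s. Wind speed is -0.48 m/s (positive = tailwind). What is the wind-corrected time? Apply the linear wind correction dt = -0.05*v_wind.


dt = -0.05 * v_wind = -0.05 * -0.48 = 0.024 s
t_corrected = t_still + dt = 12.41 + (0.024)
t_corrected = 12.434 s

12.434 s


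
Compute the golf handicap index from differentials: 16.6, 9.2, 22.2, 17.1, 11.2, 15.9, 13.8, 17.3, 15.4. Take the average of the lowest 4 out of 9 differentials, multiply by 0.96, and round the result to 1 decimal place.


All differentials: 16.6, 9.2, 22.2, 17.1, 11.2, 15.9, 13.8, 17.3, 15.4
Sorted: 9.2, 11.2, 13.8, 15.4, 15.9, 16.6, 17.1, 17.3, 22.2
Best 4: 9.2, 11.2, 13.8, 15.4
Average of best = 49.6 / 4 = 12.4
Raw index = 12.4 * 0.96 = 11.904
Handicap index = round(11.904, 1) = 11.9

11.9


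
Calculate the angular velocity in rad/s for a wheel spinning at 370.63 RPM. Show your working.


omega = RPM * 2 * pi / 60
omega = 370.63 * 2 * 3.14159 / 60
omega = 2328.737 / 60 = 38.8123 rad/s

38.8123 rad/s


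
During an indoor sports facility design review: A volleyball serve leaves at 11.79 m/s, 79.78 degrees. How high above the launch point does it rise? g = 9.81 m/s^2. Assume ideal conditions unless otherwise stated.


H = (v*sin(theta))^2 / (2*g)
vy = v*sin(theta) = 11.79 * sin(79.78 deg) = 11.6029 m/s
H = vy^2 / (2*g) = 134.6281 / (2*9.81)
H = 134.6281 / 19.62 = 6.8618 m

6.8618 m


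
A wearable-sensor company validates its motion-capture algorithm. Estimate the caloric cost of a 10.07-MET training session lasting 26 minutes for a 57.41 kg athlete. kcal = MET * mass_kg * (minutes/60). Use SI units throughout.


kcal = MET * mass * time_hr
Convert time: 26 min = 0.4333 hr
kcal = 10.07 * 57.41 * 0.4333
kcal = 250.5181 kcal

250.5181 kcal


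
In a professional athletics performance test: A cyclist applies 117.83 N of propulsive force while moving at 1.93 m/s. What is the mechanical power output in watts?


P = F * v
P = 117.83 * 1.93
P = 227.4119 W

227.4119 W


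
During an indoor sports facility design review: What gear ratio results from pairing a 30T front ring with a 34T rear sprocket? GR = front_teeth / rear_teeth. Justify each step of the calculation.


GR = front_teeth / rear_teeth
GR = 30 / 34
GR = 0.8824

0.8824


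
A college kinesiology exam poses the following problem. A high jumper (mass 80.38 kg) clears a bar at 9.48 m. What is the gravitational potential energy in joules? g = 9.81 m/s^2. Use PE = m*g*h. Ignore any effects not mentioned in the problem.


PE = m * g * h
PE = 80.38 * 9.81 * 9.48
PE = 788.5278 * 9.48 = 7475.2435 J

7475.2435 J


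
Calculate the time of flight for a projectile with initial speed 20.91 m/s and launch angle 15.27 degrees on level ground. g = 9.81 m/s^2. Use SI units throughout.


T = 2*v*sin(theta)/g
sin(theta) = sin(15.27 deg) = 0.2634
T = 2*20.91*0.2634 / 9.81
T = 11.014 / 9.81 = 1.1227 s

1.1227 s


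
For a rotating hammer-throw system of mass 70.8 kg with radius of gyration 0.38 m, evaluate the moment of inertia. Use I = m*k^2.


I = m * k^2
I = 70.8 * 0.38^2
I = 70.8 * 0.1444 = 10.2235 kg*m^2

10.2235 kg*m^2


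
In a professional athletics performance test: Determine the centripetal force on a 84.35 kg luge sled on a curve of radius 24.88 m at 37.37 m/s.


Fc = m * v^2 / r
v^2 = 37.37^2 = 1396.5169
Fc = 84.35 * 1396.5169 / 24.88
Fc = 117796.2005 / 24.88 = 4734.574 N

4734.574 N


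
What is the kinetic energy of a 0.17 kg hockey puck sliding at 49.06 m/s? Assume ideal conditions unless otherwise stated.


KE = 0.5 * m * v^2
KE = 0.5 * 0.17 * 49.06^2
KE = 0.5 * 0.17 * 2406.8836 = 204.5851 J

204.5851 J


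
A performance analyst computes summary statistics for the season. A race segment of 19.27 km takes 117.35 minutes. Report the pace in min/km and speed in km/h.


Pace = time / distance = 117.35 min / 19.27 km = 6.0898 min/km
Speed = distance / time_in_hours = 19.27 / 1.9558 hr
Speed = 9.8526 km/h

6.0898 min/km, 9.8526 km/h


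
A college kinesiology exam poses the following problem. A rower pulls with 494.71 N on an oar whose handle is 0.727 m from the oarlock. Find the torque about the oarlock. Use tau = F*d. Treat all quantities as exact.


tau = F * d
tau = 494.71 * 0.727
tau = 359.6542 N*m

359.6542 N*m


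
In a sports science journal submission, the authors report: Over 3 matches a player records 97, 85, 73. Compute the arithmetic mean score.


Average = sum / n
Sum = 255
Average = 255 / 3 = 85

85


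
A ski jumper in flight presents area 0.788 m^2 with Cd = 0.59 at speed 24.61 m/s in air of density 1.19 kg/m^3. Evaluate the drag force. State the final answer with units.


Fd = 0.5 * Cd * rho * A * v^2
Fd = 0.5 * 0.59 * 1.19 * 0.788 * 24.61^2
v^2 = 605.6521
Fd = 0.5 * 0.59 * 1.19 * 0.788 * 605.6521 = 167.54 N

167.54 N


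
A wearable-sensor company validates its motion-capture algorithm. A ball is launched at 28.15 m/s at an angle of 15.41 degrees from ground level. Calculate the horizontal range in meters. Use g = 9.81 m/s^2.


R = v^2 * sin(2*theta) / g
Convert angle to radians: theta = 15.41 deg = 0.269 rad
sin(2*theta) = sin(0.5379) = 0.5123
R = 28.15^2 * 0.5123 / 9.81
R = 792.4225 * 0.5123 / 9.81 = 41.3855 m

41.3855 m


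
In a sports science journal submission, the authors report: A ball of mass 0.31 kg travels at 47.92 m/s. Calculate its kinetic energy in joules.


KE = 0.5 * m * v^2
KE = 0.5 * 0.31 * 47.92^2
KE = 0.5 * 0.31 * 2296.3264 = 355.9306 J

355.9306 J


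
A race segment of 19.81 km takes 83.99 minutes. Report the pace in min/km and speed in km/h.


Pace = time / distance = 83.99 min / 19.81 km = 4.2398 min/km
Speed = distance / time_in_hours = 19.81 / 1.3998 hr
Speed = 14.1517 km/h

4.2398 min/km, 14.1517 km/h


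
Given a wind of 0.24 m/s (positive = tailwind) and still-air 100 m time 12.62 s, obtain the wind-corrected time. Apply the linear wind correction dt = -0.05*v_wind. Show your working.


dt = -0.05 * v_wind = -0.05 * 0.24 = -0.012 s
t_corrected = t_still + dt = 12.62 + (-0.012)
t_corrected = 12.608 s

12.608 s


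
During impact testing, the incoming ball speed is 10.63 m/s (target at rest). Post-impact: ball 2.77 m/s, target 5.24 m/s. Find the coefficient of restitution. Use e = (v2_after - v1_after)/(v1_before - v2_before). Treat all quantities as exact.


e = (v2_after - v1_after) / (v1_before - v2_before)
Numerator = 5.24 - 2.77 = 2.47
Denominator = 10.63 - 0 = 10.63
e = 2.47 / 10.63 = 0.2324

0.2324


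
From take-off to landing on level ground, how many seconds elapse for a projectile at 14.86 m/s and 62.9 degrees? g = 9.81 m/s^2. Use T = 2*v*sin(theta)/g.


T = 2*v*sin(theta)/g
sin(theta) = sin(62.9 deg) = 0.8902
T = 2*14.86*0.8902 / 9.81
T = 26.4571 / 9.81 = 2.697 s

2.697 s


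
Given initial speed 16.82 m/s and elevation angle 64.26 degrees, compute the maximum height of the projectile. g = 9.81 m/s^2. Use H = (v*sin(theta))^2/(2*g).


H = (v*sin(theta))^2 / (2*g)
vy = v*sin(theta) = 16.82 * sin(64.26 deg) = 15.151 m/s
H = vy^2 / (2*g) = 229.5534 / (2*9.81)
H = 229.5534 / 19.62 = 11.7 m

11.7 m


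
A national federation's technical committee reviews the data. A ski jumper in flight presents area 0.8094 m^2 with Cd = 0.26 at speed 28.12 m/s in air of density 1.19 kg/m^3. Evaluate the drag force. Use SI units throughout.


Fd = 0.5 * Cd * rho * A * v^2
Fd = 0.5 * 0.26 * 1.19 * 0.8094 * 28.12^2
v^2 = 790.7344
Fd = 0.5 * 0.26 * 1.19 * 0.8094 * 790.7344 = 99.0112 N

99.0112 N


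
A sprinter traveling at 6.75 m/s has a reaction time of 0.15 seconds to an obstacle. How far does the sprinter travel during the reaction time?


d = v * t
d = 6.75 * 0.15
d = 1.0125 m

1.0125 m


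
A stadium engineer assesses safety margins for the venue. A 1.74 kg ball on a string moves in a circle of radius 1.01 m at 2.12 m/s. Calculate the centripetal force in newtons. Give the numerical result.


Fc = m * v^2 / r
v^2 = 2.12^2 = 4.4944
Fc = 1.74 * 4.4944 / 1.01
Fc = 7.8203 / 1.01 = 7.7428 N

7.7428 N


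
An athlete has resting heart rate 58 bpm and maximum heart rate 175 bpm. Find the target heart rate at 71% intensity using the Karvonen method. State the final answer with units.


Target = HRrest + pct*(HRmax - HRrest)
Heart rate reserve = HRmax - HRrest = 175 - 58 = 117 bpm
Fraction = 71% = 0.71
Target = 58 + 0.71 * 117
Target = 58 + 83.07 = 141.07 bpm

141.07 bpm


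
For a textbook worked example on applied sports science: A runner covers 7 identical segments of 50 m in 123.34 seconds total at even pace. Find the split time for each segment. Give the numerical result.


Split time = total_time / n_laps = 123.34 / 7
Split time = 17.62 s per lap

17.62 s


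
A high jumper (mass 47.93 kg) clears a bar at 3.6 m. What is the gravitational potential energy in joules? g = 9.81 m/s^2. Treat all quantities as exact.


PE = m * g * h
PE = 47.93 * 9.81 * 3.6
PE = 470.1933 * 3.6 = 1692.6959 J

1692.6959 J


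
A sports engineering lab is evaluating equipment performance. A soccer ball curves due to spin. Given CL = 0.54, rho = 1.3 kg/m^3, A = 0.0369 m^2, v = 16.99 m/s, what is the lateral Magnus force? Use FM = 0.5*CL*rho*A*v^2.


FM = 0.5 * CL * rho * A * v^2
FM = 0.5 * 0.54 * 1.3 * 0.0369 * 16.99^2
v^2 = 288.6601
FM = 0.5 * 0.54 * 1.3 * 0.0369 * 288.6601 = 3.7387 N

3.7387 N


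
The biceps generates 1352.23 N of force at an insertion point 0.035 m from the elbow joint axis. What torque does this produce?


tau = F * d
tau = 1352.23 * 0.035
tau = 47.3281 N*m

47.3281 N*m


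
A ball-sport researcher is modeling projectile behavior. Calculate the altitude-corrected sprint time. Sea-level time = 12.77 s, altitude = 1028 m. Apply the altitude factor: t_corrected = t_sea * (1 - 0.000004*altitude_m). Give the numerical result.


Correction factor = 1 - 0.000004 * 1028 = 0.995888
t_corrected = t_sea * factor = 12.77 * 0.995888
t_corrected = 12.7175 s

12.7175 s


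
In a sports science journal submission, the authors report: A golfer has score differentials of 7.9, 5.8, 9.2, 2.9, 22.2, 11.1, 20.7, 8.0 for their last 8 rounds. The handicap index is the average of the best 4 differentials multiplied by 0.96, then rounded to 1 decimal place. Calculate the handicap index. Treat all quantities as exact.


All differentials: 7.9, 5.8, 9.2, 2.9, 22.2, 11.1, 20.7, 8.0
Sorted: 2.9, 5.8, 7.9, 8.0, 9.2, 11.1, 20.7, 22.2
Best 4: 2.9, 5.8, 7.9, 8.0
Average of best = 24.6 / 4 = 6.15
Raw index = 6.15 * 0.96 = 5.904
Handicap index = round(5.904, 1) = 5.9

5.9


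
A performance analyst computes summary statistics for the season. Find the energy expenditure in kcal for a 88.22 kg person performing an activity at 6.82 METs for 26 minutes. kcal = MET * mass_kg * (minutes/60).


kcal = MET * mass * time_hr
Convert time: 26 min = 0.4333 hr
kcal = 6.82 * 88.22 * 0.4333
kcal = 260.7195 kcal

260.7195 kcal


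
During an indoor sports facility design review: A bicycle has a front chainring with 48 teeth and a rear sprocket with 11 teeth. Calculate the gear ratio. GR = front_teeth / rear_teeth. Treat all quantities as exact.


GR = front_teeth / rear_teeth
GR = 48 / 11
GR = 4.3636

4.3636


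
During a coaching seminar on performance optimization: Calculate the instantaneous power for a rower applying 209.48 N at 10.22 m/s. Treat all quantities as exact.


P = F * v
P = 209.48 * 10.22
P = 2140.8856 W

2140.8856 W


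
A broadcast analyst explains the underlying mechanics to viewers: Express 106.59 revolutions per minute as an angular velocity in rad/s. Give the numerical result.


omega = RPM * 2 * pi / 60
omega = 106.59 * 2 * 3.14159 / 60
omega = 669.7247 / 60 = 11.1621 rad/s

11.1621 rad/s


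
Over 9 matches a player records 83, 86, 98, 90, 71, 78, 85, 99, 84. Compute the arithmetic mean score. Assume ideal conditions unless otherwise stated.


Average = sum / n
Sum = 774
Average = 774 / 9 = 86

86


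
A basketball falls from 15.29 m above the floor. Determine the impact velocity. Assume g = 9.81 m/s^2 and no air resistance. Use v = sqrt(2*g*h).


v = sqrt(2 * g * h)
v = sqrt(2 * 9.81 * 15.29)
v = sqrt(299.9898) = 17.3202 m/s

17.3202 m/s


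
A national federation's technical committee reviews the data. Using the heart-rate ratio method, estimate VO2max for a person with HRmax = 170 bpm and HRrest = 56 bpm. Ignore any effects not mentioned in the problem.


VO2max = 15.3 * HRmax / HRrest
VO2max = 15.3 * 170 / 56
VO2max = 2601 / 56 = 46.4464 mL/kg/min

46.4464 mL/kg/min


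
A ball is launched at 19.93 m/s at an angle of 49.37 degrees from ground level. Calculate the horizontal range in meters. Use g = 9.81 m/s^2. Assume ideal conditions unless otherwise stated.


R = v^2 * sin(2*theta) / g
Convert angle to radians: theta = 49.37 deg = 0.8617 rad
sin(2*theta) = sin(1.7233) = 0.9884
R = 19.93^2 * 0.9884 / 9.81
R = 397.2049 * 0.9884 / 9.81 = 40.0196 m

40.0196 m


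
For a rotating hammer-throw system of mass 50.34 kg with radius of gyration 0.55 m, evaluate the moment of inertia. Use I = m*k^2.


I = m * k^2
I = 50.34 * 0.55^2
I = 50.34 * 0.3025 = 15.2279 kg*m^2

15.2279 kg*m^2


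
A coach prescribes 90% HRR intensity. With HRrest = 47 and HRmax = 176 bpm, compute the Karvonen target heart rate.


Target = HRrest + pct*(HRmax - HRrest)
Heart rate reserve = HRmax - HRrest = 176 - 47 = 129 bpm
Fraction = 90% = 0.9
Target = 47 + 0.9 * 129
Target = 47 + 116.1 = 163.1 bpm

163.1 bpm


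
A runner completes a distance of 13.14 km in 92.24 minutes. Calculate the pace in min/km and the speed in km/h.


Pace = time / distance = 92.24 min / 13.14 km = 7.0198 min/km
Speed = distance / time_in_hours = 13.14 / 1.5373 hr
Speed = 8.5473 km/h

7.0198 min/km, 8.5473 km/h


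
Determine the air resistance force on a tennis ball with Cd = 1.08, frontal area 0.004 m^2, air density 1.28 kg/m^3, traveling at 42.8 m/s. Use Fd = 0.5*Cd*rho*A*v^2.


Fd = 0.5 * Cd * rho * A * v^2
Fd = 0.5 * 1.08 * 1.28 * 0.004 * 42.8^2
v^2 = 1831.84
Fd = 0.5 * 1.08 * 1.28 * 0.004 * 1831.84 = 5.0647 N

5.0647 N


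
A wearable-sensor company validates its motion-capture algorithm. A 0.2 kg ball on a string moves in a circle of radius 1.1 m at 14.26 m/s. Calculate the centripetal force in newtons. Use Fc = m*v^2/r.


Fc = m * v^2 / r
v^2 = 14.26^2 = 203.3476
Fc = 0.2 * 203.3476 / 1.1
Fc = 40.6695 / 1.1 = 36.9723 N

36.9723 N


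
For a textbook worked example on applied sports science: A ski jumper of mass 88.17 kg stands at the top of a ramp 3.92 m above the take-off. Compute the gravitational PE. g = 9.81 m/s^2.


PE = m * g * h
PE = 88.17 * 9.81 * 3.92
PE = 864.9477 * 3.92 = 3390.595 J

3390.595 J


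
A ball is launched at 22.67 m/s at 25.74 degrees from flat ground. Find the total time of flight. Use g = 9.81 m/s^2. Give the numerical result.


T = 2*v*sin(theta)/g
sin(theta) = sin(25.74 deg) = 0.4343
T = 2*22.67*0.4343 / 9.81
T = 19.6906 / 9.81 = 2.0072 s

2.0072 s


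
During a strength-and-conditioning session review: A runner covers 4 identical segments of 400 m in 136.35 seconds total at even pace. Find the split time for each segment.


Split time = total_time / n_laps = 136.35 / 4
Split time = 34.0875 s per lap

34.0875 s


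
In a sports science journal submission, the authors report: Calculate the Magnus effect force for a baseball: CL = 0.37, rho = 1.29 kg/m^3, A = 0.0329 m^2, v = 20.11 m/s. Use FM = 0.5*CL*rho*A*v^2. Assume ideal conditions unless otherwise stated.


FM = 0.5 * CL * rho * A * v^2
FM = 0.5 * 0.37 * 1.29 * 0.0329 * 20.11^2
v^2 = 404.4121
FM = 0.5 * 0.37 * 1.29 * 0.0329 * 404.4121 = 3.1753 N

3.1753 N


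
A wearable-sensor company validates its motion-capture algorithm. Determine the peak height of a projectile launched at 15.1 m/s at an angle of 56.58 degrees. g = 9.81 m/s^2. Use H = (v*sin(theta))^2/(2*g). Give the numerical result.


H = (v*sin(theta))^2 / (2*g)
vy = v*sin(theta) = 15.1 * sin(56.58 deg) = 12.6033 m/s
H = vy^2 / (2*g) = 158.8432 / (2*9.81)
H = 158.8432 / 19.62 = 8.096 m

8.096 m


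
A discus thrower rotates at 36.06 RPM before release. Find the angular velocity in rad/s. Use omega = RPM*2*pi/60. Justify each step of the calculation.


omega = RPM * 2 * pi / 60
omega = 36.06 * 2 * 3.14159 / 60
omega = 226.5717 / 60 = 3.7762 rad/s

3.7762 rad/s


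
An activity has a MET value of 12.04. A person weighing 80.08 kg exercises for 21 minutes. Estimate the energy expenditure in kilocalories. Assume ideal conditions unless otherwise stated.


kcal = MET * mass * time_hr
Convert time: 21 min = 0.35 hr
kcal = 12.04 * 80.08 * 0.35
kcal = 337.4571 kcal

337.4571 kcal


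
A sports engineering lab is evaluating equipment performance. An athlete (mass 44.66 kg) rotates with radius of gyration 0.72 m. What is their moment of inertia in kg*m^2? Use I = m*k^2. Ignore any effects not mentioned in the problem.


I = m * k^2
I = 44.66 * 0.72^2
I = 44.66 * 0.5184 = 23.1517 kg*m^2

23.1517 kg*m^2


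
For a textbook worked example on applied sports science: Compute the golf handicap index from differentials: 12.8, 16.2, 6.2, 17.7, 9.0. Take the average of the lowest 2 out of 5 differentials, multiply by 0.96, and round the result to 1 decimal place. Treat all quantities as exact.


All differentials: 12.8, 16.2, 6.2, 17.7, 9.0
Sorted: 6.2, 9.0, 12.8, 16.2, 17.7
Best 2: 6.2, 9.0
Average of best = 15.2 / 2 = 7.6
Raw index = 7.6 * 0.96 = 7.296
Handicap index = round(7.296, 1) = 7.3

7.3


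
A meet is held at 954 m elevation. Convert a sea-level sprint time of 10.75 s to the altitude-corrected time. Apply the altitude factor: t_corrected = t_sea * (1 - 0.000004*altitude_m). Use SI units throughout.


Correction factor = 1 - 0.000004 * 954 = 0.996184
t_corrected = t_sea * factor = 10.75 * 0.996184
t_corrected = 10.709 s

10.709 s


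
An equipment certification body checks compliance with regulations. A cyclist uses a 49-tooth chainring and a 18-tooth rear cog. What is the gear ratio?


GR = front_teeth / rear_teeth
GR = 49 / 18
GR = 2.7222

2.7222


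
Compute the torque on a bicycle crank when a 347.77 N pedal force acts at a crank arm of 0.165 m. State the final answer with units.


tau = F * d
tau = 347.77 * 0.165
tau = 57.382 N*m

57.382 N*m


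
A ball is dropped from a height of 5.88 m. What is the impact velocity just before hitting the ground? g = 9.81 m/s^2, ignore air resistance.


v = sqrt(2 * g * h)
v = sqrt(2 * 9.81 * 5.88)
v = sqrt(115.3656) = 10.7408 m/s

10.7408 m/s


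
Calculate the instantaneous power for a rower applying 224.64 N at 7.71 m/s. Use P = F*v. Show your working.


P = F * v
P = 224.64 * 7.71
P = 1731.9744 W

1731.9744 W


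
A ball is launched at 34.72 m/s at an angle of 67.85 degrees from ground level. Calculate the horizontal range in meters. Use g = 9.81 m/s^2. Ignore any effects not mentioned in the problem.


R = v^2 * sin(2*theta) / g
Convert angle to radians: theta = 67.85 deg = 1.1842 rad
sin(2*theta) = sin(2.3684) = 0.6984
R = 34.72^2 * 0.6984 / 9.81
R = 1205.4784 * 0.6984 / 9.81 = 85.8231 m

85.8231 m


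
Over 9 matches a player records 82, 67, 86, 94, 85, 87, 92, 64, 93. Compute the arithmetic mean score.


Average = sum / n
Sum = 750
Average = 750 / 9 = 83.3333

83.3333
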